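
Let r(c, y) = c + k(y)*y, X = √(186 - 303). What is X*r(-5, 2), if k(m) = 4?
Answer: 9*I*√13 ≈ 32.45*I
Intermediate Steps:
X = 3*I*√13 (X = √(-117) = 3*I*√13 ≈ 10.817*I)
r(c, y) = c + 4*y
X*r(-5, 2) = (3*I*√13)*(-5 + 4*2) = (3*I*√13)*(-5 + 8) = (3*I*√13)*3 = 9*I*√13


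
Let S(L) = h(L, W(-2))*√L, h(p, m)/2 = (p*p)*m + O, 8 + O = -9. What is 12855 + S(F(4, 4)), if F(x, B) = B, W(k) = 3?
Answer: 12979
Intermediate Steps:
O = -17 (O = -8 - 9 = -17)
h(p, m) = -34 + 2*m*p² (h(p, m) = 2*((p*p)*m - 17) = 2*(p²*m - 17) = 2*(m*p² - 17) = 2*(-17 + m*p²) = -34 + 2*m*p²)
S(L) = √L*(-34 + 6*L²) (S(L) = (-34 + 2*3*L²)*√L = (-34 + 6*L²)*√L = √L*(-34 + 6*L²))
12855 + S(F(4, 4)) = 12855 + √4*(-34 + 6*4²) = 12855 + 2*(-34 + 6*16) = 12855 + 2*(-34 + 96) = 12855 + 2*62 = 12855 + 124 = 12979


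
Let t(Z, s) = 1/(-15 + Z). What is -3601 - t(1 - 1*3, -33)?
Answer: -61216/17 ≈ -3600.9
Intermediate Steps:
-3601 - t(1 - 1*3, -33) = -3601 - 1/(-15 + (1 - 1*3)) = -3601 - 1/(-15 + (1 - 3)) = -3601 - 1/(-15 - 2) = -3601 - 1/(-17) = -3601 - 1*(-1/17) = -3601 + 1/17 = -61216/17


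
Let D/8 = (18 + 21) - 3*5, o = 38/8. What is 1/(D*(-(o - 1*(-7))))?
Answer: -1/2256 ≈ -0.00044326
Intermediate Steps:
o = 19/4 (o = 38*(⅛) = 19/4 ≈ 4.7500)
D = 192 (D = 8*((18 + 21) - 3*5) = 8*(39 - 15) = 8*24 = 192)
1/(D*(-(o - 1*(-7)))) = 1/(192*(-(19/4 - 1*(-7)))) = 1/(192*(-(19/4 + 7))) = 1/(192*(-1*47/4)) = 1/(192*(-47/4)) = 1/(-2256) = -1/2256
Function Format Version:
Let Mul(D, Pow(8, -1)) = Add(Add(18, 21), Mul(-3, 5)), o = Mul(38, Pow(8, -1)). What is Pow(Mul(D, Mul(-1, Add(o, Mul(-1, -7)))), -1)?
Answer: Rational(-1, 2256) ≈ -0.00044326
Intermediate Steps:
o = Rational(19, 4) (o = Mul(38, Rational(1, 8)) = Rational(19, 4) ≈ 4.7500)
D = 192 (D = Mul(8, Add(Add(18, 21), Mul(-3, 5))) = Mul(8, Add(39, -15)) = Mul(8, 24) = 192)
Pow(Mul(D, Mul(-1, Add(o, Mul(-1, -7)))), -1) = Pow(Mul(192, Mul(-1, Add(Rational(19, 4), Mul(-1, -7)))), -1) = Pow(Mul(192, Mul(-1, Add(Rational(19, 4), 7))), -1) = Pow(Mul(192, Mul(-1, Rational(47, 4))), -1) = Pow(Mul(192, Rational(-47, 4)), -1) = Pow(-2256, -1) = Rational(-1, 2256)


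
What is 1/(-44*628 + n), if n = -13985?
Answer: -1/41617 ≈ -2.4029e-5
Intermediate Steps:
1/(-44*628 + n) = 1/(-44*628 - 13985) = 1/(-27632 - 13985) = 1/(-41617) = -1/41617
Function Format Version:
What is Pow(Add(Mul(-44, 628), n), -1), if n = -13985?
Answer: Rational(-1, 41617) ≈ -2.4029e-5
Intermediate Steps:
Pow(Add(Mul(-44, 628), n), -1) = Pow(Add(Mul(-44, 628), -13985), -1) = Pow(Add(-27632, -13985), -1) = Pow(-41617, -1) = Rational(-1, 41617)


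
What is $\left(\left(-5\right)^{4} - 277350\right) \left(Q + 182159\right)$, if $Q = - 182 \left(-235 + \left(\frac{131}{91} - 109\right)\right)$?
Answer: $-67660646125$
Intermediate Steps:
$Q = 62346$ ($Q = - 182 \left(-235 + \left(131 \cdot \frac{1}{91} - 109\right)\right) = - 182 \left(-235 + \left(\frac{131}{91} - 109\right)\right) = - 182 \left(-235 - \frac{9788}{91}\right) = \left(-182\right) \left(- \frac{31173}{91}\right) = 62346$)
$\left(\left(-5\right)^{4} - 277350\right) \left(Q + 182159\right) = \left(\left(-5\right)^{4} - 277350\right) \left(62346 + 182159\right) = \left(625 - 277350\right) 244505 = \left(-276725\right) 244505 = -67660646125$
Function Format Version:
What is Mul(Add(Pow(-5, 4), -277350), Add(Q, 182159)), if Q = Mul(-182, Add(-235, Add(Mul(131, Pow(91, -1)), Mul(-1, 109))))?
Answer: -67660646125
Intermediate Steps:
Q = 62346 (Q = Mul(-182, Add(-235, Add(Mul(131, Rational(1, 91)), -109))) = Mul(-182, Add(-235, Add(Rational(131, 91), -109))) = Mul(-182, Add(-235, Rational(-9788, 91))) = Mul(-182, Rational(-31173, 91)) = 62346)
Mul(Add(Pow(-5, 4), -277350), Add(Q, 182159)) = Mul(Add(Pow(-5, 4), -277350), Add(62346, 182159)) = Mul(Add(625, -277350), 244505) = Mul(-276725, 244505) = -67660646125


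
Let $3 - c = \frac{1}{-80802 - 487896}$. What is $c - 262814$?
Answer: $- \frac{149460090077}{568698} \approx -2.6281 \cdot 10^{5}$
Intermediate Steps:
$c = \frac{1706095}{568698}$ ($c = 3 - \frac{1}{-80802 - 487896} = 3 - \frac{1}{-568698} = 3 - - \frac{1}{568698} = 3 + \frac{1}{568698} = \frac{1706095}{568698} \approx 3.0$)
$c - 262814 = \frac{1706095}{568698} - 262814 = - \frac{149460090077}{568698}$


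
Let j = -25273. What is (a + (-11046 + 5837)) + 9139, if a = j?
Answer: -21343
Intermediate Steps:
a = -25273
(a + (-11046 + 5837)) + 9139 = (-25273 + (-11046 + 5837)) + 9139 = (-25273 - 5209) + 9139 = -30482 + 9139 = -21343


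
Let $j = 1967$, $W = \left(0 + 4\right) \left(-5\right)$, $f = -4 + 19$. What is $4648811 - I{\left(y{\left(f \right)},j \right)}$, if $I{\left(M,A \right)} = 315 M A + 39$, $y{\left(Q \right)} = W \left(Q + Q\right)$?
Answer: $376411772$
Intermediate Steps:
$f = 15$
$W = -20$ ($W = 4 \left(-5\right) = -20$)
$y{\left(Q \right)} = - 40 Q$ ($y{\left(Q \right)} = - 20 \left(Q + Q\right) = - 20 \cdot 2 Q = - 40 Q$)
$I{\left(M,A \right)} = 39 + 315 A M$ ($I{\left(M,A \right)} = 315 A M + 39 = 39 + 315 A M$)
$4648811 - I{\left(y{\left(f \right)},j \right)} = 4648811 - \left(39 + 315 \cdot 1967 \left(\left(-40\right) 15\right)\right) = 4648811 - \left(39 + 315 \cdot 1967 \left(-600\right)\right) = 4648811 - \left(39 - 371763000\right) = 4648811 - -371762961 = 4648811 + 371762961 = 376411772$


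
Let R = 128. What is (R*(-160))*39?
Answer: -798720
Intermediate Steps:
(R*(-160))*39 = (128*(-160))*39 = -20480*39 = -798720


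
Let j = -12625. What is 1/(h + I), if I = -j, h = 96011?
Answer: 1/108636 ≈ 9.2050e-6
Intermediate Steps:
I = 12625 (I = -1*(-12625) = 12625)
1/(h + I) = 1/(96011 + 12625) = 1/108636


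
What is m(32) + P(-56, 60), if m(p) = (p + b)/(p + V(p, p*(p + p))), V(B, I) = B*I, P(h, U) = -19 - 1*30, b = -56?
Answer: -133869/2732 ≈ -49.000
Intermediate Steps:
P(h, U) = -49 (P(h, U) = -19 - 30 = -49)
m(p) = (-56 + p)/(p + 2*p**3) (m(p) = (p - 56)/(p + p*(p*(p + p))) = (-56 + p)/(p + p*(p*(2*p))) = (-56 + p)/(p + p*(2*p**2)) = (-56 + p)/(p + 2*p**3))
m(32) + P(-56, 60) = (-56 + 32)/(32 + 2*32**3) - 49 = -24/(32 + 2*32768) - 49 = -24/(32 + 65536) - 49 = -24/65568 - 49 = (1/65568)*(-24) - 49 = -1/2732 - 49 = -133869/2732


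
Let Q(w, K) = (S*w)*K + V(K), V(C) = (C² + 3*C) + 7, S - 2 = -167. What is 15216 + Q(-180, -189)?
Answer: -5562923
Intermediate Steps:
S = -165 (S = 2 - 167 = -165)
V(C) = 7 + C² + 3*C
Q(w, K) = 7 + K² + 3*K - 165*K*w (Q(w, K) = (-165*w)*K + (7 + K² + 3*K) = -165*K*w + (7 + K² + 3*K) = 7 + K² + 3*K - 165*K*w)
15216 + Q(-180, -189) = 15216 + (7 + (-189)² + 3*(-189) - 165*(-189)*(-180)) = 15216 + (7 + 35721 - 567 - 5613300) = 15216 - 5578139 = -5562923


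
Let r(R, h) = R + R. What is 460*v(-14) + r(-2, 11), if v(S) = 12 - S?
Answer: 11956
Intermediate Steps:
r(R, h) = 2*R
460*v(-14) + r(-2, 11) = 460*(12 - 1*(-14)) + 2*(-2) = 460*(12 + 14) - 4 = 460*26 - 4 = 11960 - 4 = 11956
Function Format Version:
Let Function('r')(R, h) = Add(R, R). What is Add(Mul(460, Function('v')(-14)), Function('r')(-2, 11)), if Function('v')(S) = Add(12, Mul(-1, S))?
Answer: 11956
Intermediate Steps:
Function('r')(R, h) = Mul(2, R)
Add(Mul(460, Function('v')(-14)), Function('r')(-2, 11)) = Add(Mul(460, Add(12, Mul(-1, -14))), Mul(2, -2)) = Add(Mul(460, Add(12, 14)), -4) = Add(Mul(460, 26), -4) = Add(11960, -4) = 11956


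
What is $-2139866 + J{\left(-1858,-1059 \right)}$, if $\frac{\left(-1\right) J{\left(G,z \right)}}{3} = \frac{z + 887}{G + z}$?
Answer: $- \frac{6241989638}{2917} \approx -2.1399 \cdot 10^{6}$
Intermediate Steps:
$J{\left(G,z \right)} = - \frac{3 \left(887 + z\right)}{G + z}$ ($J{\left(G,z \right)} = - 3 \frac{z + 887}{G + z} = - 3 \frac{887 + z}{G + z} = - \frac{3 \left(887 + z\right)}{G + z}$)
$-2139866 + J{\left(-1858,-1059 \right)} = -2139866 + \frac{3 \left(-887 - -1059\right)}{-1858 - 1059} = -2139866 + \frac{3 \left(-887 + 1059\right)}{-2917} = -2139866 + 3 \left(- \frac{1}{2917}\right) 172 = -2139866 - \frac{516}{2917} = - \frac{6241989638}{2917}$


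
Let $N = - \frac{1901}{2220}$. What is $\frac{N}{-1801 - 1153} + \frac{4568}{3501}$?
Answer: $\frac{9987683747}{7653045960} \approx 1.3051$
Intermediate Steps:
$N = - \frac{1901}{2220}$ ($N = \left(-1901\right) \frac{1}{2220} = - \frac{1901}{2220} \approx -0.85631$)
$\frac{N}{-1801 - 1153} + \frac{4568}{3501} = - \frac{1901}{2220 \left(-1801 - 1153\right)} + \frac{4568}{3501} = - \frac{1901}{2220 \left(-1801 - 1153\right)} + 4568 \cdot \frac{1}{3501} = - \frac{1901}{2220 \left(-2954\right)} + \frac{4568}{3501} = \left(- \frac{1901}{2220}\right) \left(- \frac{1}{2954}\right) + \frac{4568}{3501} = \frac{1901}{6557880} + \frac{4568}{3501} = \frac{9987683747}{7653045960}$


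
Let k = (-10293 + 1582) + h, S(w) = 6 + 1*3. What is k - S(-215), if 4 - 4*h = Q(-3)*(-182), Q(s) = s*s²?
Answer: -19895/2 ≈ -9947.5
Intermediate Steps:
Q(s) = s³
S(w) = 9 (S(w) = 6 + 3 = 9)
h = -2455/2 (h = 1 - (-3)³*(-182)/4 = 1 - (-27)*(-182)/4 = 1 - ¼*4914 = 1 - 2457/2 = -2455/2 ≈ -1227.5)
k = -19877/2 (k = (-10293 + 1582) - 2455/2 = -8711 - 2455/2 = -19877/2 ≈ -9938.5)
k - S(-215) = -19877/2 - 1*9 = -19877/2 - 9 = -19895/2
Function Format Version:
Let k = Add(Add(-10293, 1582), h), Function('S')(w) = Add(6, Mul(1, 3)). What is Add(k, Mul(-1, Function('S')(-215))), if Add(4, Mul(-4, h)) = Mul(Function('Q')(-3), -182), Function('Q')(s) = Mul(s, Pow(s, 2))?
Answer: Rational(-19895, 2) ≈ -9947.5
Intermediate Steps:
Function('Q')(s) = Pow(s, 3)
Function('S')(w) = 9 (Function('S')(w) = Add(6, 3) = 9)
h = Rational(-2455, 2) (h = Add(1, Mul(Rational(-1, 4), Mul(Pow(-3, 3), -182))) = Add(1, Mul(Rational(-1, 4), Mul(-27, -182))) = Add(1, Mul(Rational(-1, 4), 4914)) = Add(1, Rational(-2457, 2)) = Rational(-2455, 2) ≈ -1227.5)
k = Rational(-19877, 2) (k = Add(Add(-10293, 1582), Rational(-2455, 2)) = Add(-8711, Rational(-2455, 2)) = Rational(-19877, 2) ≈ -9938.5)
Add(k, Mul(-1, Function('S')(-215))) = Add(Rational(-19877, 2), Mul(-1, 9)) = Add(Rational(-19877, 2), -9) = Rational(-19895, 2)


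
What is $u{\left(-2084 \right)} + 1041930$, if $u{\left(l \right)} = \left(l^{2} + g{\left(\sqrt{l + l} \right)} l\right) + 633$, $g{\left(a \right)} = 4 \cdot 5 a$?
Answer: $5385619 - 83360 i \sqrt{1042} \approx 5.3856 \cdot 10^{6} - 2.6909 \cdot 10^{6} i$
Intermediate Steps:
$g{\left(a \right)} = 20 a$
$u{\left(l \right)} = 633 + l^{2} + 20 \sqrt{2} l^{\frac{3}{2}}$ ($u{\left(l \right)} = \left(l^{2} + 20 \sqrt{l + l} l\right) + 633 = \left(l^{2} + 20 \sqrt{2 l} l\right) + 633 = \left(l^{2} + 20 \sqrt{2} \sqrt{l} l\right) + 633 = \left(l^{2} + 20 \sqrt{2} l^{\frac{3}{2}}\right) + 633 = 633 + l^{2} + 20 \sqrt{2} l^{\frac{3}{2}}$)
$u{\left(-2084 \right)} + 1041930 = \left(633 + \left(-2084\right)^{2} + 20 \sqrt{2} \left(-2084\right)^{\frac{3}{2}}\right) + 1041930 = \left(633 + 4343056 + 20 \sqrt{2} \left(- 4168 i \sqrt{521}\right)\right) + 1041930 = \left(633 + 4343056 - 83360 i \sqrt{1042}\right) + 1041930 = \left(4343689 - 83360 i \sqrt{1042}\right) + 1041930 = 5385619 - 83360 i \sqrt{1042}$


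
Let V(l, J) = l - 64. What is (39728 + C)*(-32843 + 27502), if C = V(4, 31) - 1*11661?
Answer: -149585387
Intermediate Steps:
V(l, J) = -64 + l
C = -11721 (C = (-64 + 4) - 1*11661 = -60 - 11661 = -11721)
(39728 + C)*(-32843 + 27502) = (39728 - 11721)*(-32843 + 27502) = 28007*(-5341) = -149585387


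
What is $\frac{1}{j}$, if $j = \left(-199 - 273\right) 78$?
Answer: $- \frac{1}{36816} \approx -2.7162 \cdot 10^{-5}$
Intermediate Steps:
$j = -36816$ ($j = \left(-472\right) 78 = -36816$)
$\frac{1}{j} = \frac{1}{-36816} = - \frac{1}{36816}$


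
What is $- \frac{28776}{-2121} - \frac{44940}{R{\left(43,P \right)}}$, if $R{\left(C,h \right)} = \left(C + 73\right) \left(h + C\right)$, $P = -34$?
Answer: $- \frac{1813211}{61509} \approx -29.479$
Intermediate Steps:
$R{\left(C,h \right)} = \left(73 + C\right) \left(C + h\right)$
$- \frac{28776}{-2121} - \frac{44940}{R{\left(43,P \right)}} = - \frac{28776}{-2121} - \frac{44940}{43^{2} + 73 \cdot 43 + 73 \left(-34\right) + 43 \left(-34\right)} = \left(-28776\right) \left(- \frac{1}{2121}\right) - \frac{44940}{1849 + 3139 - 2482 - 1462} = \frac{9592}{707} - \frac{44940}{1044} = \frac{9592}{707} - \frac{3745}{87} = - \frac{1813211}{61509}$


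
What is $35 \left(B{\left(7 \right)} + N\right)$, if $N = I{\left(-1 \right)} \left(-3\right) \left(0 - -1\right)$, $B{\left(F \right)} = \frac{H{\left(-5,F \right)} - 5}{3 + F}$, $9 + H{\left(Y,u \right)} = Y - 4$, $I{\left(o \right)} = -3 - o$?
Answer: $\frac{259}{2} \approx 129.5$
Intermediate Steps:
$H{\left(Y,u \right)} = -13 + Y$ ($H{\left(Y,u \right)} = -9 + \left(Y - 4\right) = -9 + \left(-4 + Y\right) = -13 + Y$)
$B{\left(F \right)} = - \frac{23}{3 + F}$ ($B{\left(F \right)} = \frac{\left(-13 - 5\right) - 5}{3 + F} = \frac{-18 - 5}{3 + F} = - \frac{23}{3 + F}$)
$N = 6$ ($N = \left(-3 - -1\right) \left(-3\right) \left(0 - -1\right) = \left(-3 + 1\right) \left(-3\right) \left(0 + 1\right) = \left(-2\right) \left(-3\right) 1 = 6 \cdot 1 = 6$)
$35 \left(B{\left(7 \right)} + N\right) = 35 \left(- \frac{23}{3 + 7} + 6\right) = 35 \left(- \frac{23}{10} + 6\right) = 35 \cdot \frac{37}{10} = \frac{259}{2}$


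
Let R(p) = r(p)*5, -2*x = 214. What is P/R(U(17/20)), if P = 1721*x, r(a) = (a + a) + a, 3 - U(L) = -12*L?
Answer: -184147/198 ≈ -930.04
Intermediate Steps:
x = -107 (x = -1/2*214 = -107)
U(L) = 3 + 12*L (U(L) = 3 - (-12)*L = 3 + 12*L)
r(a) = 3*a (r(a) = 2*a + a = 3*a)
P = -184147 (P = 1721*(-107) = -184147)
R(p) = 15*p (R(p) = (3*p)*5 = 15*p)
P/R(U(17/20)) = -184147*1/(15*(3 + 12*(17/20))) = -184147*1/(15*(3 + 51/5)) = -184147/(15*(66/5)) = -184147/198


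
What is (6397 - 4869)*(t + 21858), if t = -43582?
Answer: -33194272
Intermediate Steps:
(6397 - 4869)*(t + 21858) = (6397 - 4869)*(-43582 + 21858) = 1528*(-21724) = -33194272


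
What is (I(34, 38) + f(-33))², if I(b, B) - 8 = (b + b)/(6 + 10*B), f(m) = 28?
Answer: 48748324/37249 ≈ 1308.7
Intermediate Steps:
I(b, B) = 8 + 2*b/(6 + 10*B) (I(b, B) = 8 + (b + b)/(6 + 10*B) = 8 + (2*b)/(6 + 10*B) = 8 + 2*b/(6 + 10*B))
(I(34, 38) + f(-33))² = ((24 + 34 + 40*38)/(3 + 5*38) + 28)² = ((24 + 34 + 1520)/(3 + 190) + 28)² = (1578/193 + 28)² = (6982/193)² = 48748324/37249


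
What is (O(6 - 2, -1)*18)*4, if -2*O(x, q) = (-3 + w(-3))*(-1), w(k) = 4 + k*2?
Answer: -180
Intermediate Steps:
w(k) = 4 + 2*k
O(x, q) = -5/2 (O(x, q) = -(-3 + (4 + 2*(-3)))*(-1)/2 = -(-3 + (4 - 6))*(-1)/2 = -(-3 - 2)*(-1)/2 = -(-5)*(-1)/2 = -½*5 = -5/2)
(O(6 - 2, -1)*18)*4 = -5/2*18*4 = -45*4 = -180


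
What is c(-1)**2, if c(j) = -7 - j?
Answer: 36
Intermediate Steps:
c(-1)**2 = (-7 - 1*(-1))**2 = (-7 + 1)**2 = (-6)**2 = 36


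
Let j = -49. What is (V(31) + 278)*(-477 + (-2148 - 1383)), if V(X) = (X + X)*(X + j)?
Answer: 3358704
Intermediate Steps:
V(X) = 2*X*(-49 + X) (V(X) = (X + X)*(X - 49) = (2*X)*(-49 + X) = 2*X*(-49 + X))
(V(31) + 278)*(-477 + (-2148 - 1383)) = (2*31*(-49 + 31) + 278)*(-477 + (-2148 - 1383)) = (2*31*(-18) + 278)*(-477 - 3531) = (-1116 + 278)*(-4008) = -838*(-4008) = 3358704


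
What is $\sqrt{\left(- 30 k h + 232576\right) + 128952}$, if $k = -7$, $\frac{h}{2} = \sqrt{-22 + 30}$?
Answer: $2 \sqrt{90382 + 210 \sqrt{2}} \approx 602.26$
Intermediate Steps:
$h = 4 \sqrt{2}$ ($h = 2 \sqrt{-22 + 30} = 2 \sqrt{8} = 2 \cdot 2 \sqrt{2} = 4 \sqrt{2} \approx 5.6569$)
$\sqrt{\left(- 30 k h + 232576\right) + 128952} = \sqrt{\left(\left(-30\right) \left(-7\right) 4 \sqrt{2} + 232576\right) + 128952} = \sqrt{\left(210 \cdot 4 \sqrt{2} + 232576\right) + 128952} = \sqrt{\left(840 \sqrt{2} + 232576\right) + 128952} = \sqrt{\left(232576 + 840 \sqrt{2}\right) + 128952} = \sqrt{361528 + 840 \sqrt{2}}$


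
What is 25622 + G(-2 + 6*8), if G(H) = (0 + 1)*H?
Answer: 25668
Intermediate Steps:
G(H) = H (G(H) = 1*H = H)
25622 + G(-2 + 6*8) = 25622 + (-2 + 6*8) = 25622 + (-2 + 48) = 25622 + 46 = 25668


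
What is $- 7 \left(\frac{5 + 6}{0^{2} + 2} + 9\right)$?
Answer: $- \frac{203}{2} \approx -101.5$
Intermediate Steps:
$- 7 \left(\frac{5 + 6}{0^{2} + 2} + 9\right) = - 7 \left(\frac{11}{0 + 2} + 9\right) = - 7 \left(\frac{11}{2} + 9\right) = \left(-7\right) \frac{29}{2} = - \frac{203}{2}$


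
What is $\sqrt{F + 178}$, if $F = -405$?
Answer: $i \sqrt{227} \approx 15.067 i$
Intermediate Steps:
$\sqrt{F + 178} = \sqrt{-405 + 178} = \sqrt{-227} = i \sqrt{227}$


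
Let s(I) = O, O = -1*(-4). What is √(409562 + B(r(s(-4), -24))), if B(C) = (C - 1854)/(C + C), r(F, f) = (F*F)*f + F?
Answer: 11*√122192515/190 ≈ 639.97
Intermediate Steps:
O = 4
s(I) = 4
r(F, f) = F + f*F² (r(F, f) = F²*f + F = f*F² + F = F + f*F²)
B(C) = (-1854 + C)/(2*C) (B(C) = (-1854 + C)/((2*C)) = (-1854 + C)*(1/(2*C)) = (-1854 + C)/(2*C))
√(409562 + B(r(s(-4), -24))) = √(409562 + (-1854 + 4*(1 + 4*(-24)))/(2*((4*(1 + 4*(-24)))))) = √(409562 + (-1854 + 4*(1 - 96))/(2*((4*(1 - 96))))) = √(409562 + (-1854 + 4*(-95))/(2*((4*(-95))))) = √(409562 + (½)*(-1854 - 380)/(-380)) = √(409562 + (½)*(-1/380)*(-2234)) = √(409562 + 1117/380) = √(155634677/380) = 11*√122192515/190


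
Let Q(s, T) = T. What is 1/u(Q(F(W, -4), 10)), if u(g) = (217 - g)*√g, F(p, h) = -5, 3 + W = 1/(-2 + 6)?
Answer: √10/2070 ≈ 0.0015277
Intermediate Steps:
W = -11/4 (W = -3 + 1/(-2 + 6) = -3 + 1/4 = -3 + ¼ = -11/4 ≈ -2.7500)
u(g) = √g*(217 - g)
1/u(Q(F(W, -4), 10)) = 1/(√10*(217 - 1*10)) = 1/(√10*(217 - 10)) = 1/(√10*207) = 1/(207*√10) = √10/2070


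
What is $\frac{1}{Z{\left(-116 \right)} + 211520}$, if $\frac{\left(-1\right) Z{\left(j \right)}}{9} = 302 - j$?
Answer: $\frac{1}{207758} \approx 4.8133 \cdot 10^{-6}$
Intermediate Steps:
$Z{\left(j \right)} = -2718 + 9 j$ ($Z{\left(j \right)} = - 9 \left(302 - j\right) = -2718 + 9 j$)
$\frac{1}{Z{\left(-116 \right)} + 211520} = \frac{1}{\left(-2718 + 9 \left(-116\right)\right) + 211520} = \frac{1}{\left(-2718 - 1044\right) + 211520} = \frac{1}{-3762 + 211520} = \frac{1}{207758}$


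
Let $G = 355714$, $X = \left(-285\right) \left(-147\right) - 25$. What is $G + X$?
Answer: $397584$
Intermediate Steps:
$X = 41870$ ($X = 41895 - 25 = 41870$)
$G + X = 355714 + 41870 = 397584$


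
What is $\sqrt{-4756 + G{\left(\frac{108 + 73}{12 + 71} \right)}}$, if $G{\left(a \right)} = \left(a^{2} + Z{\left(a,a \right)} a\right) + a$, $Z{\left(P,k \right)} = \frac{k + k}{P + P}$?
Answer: $\frac{7 i \sqrt{667373}}{83} \approx 68.898 i$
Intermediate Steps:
$Z{\left(P,k \right)} = \frac{k}{P}$ ($Z{\left(P,k \right)} = \frac{2 k}{2 P} = 2 k \frac{1}{2 P} = \frac{k}{P}$)
$G{\left(a \right)} = a^{2} + 2 a$ ($G{\left(a \right)} = \left(a^{2} + \frac{a}{a} a\right) + a = \left(a^{2} + 1 a\right) + a = \left(a^{2} + a\right) + a = \left(a + a^{2}\right) + a = a^{2} + 2 a$)
$\sqrt{-4756 + G{\left(\frac{108 + 73}{12 + 71} \right)}} = \sqrt{-4756 + \frac{108 + 73}{12 + 71} \left(2 + \frac{108 + 73}{12 + 71}\right)} = \sqrt{-4756 + \frac{181}{83} \left(2 + \frac{181}{83}\right)} = \sqrt{-4756 + 181 \cdot \frac{1}{83} \left(2 + 181 \cdot \frac{1}{83}\right)} = \sqrt{-4756 + \frac{181 \left(2 + \frac{181}{83}\right)}{83}} = \sqrt{-4756 + \frac{181}{83} \cdot \frac{347}{83}} = \sqrt{-4756 + \frac{62807}{6889}} = \sqrt{- \frac{32701277}{6889}} = \frac{7 i \sqrt{667373}}{83}$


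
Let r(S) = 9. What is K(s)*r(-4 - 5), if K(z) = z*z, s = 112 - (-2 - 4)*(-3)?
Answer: 79524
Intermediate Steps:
s = 94 (s = 112 - (-6)*(-3) = 112 - 1*18 = 112 - 18 = 94)
K(z) = z²
K(s)*r(-4 - 5) = 94²*9 = 8836*9 = 79524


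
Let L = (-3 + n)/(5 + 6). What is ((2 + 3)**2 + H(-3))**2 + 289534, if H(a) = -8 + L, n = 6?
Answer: 35069714/121 ≈ 2.8983e+5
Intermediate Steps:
L = 3/11 (L = (-3 + 6)/(5 + 6) = 3/11 ≈ 0.27273)
H(a) = -85/11 (H(a) = -8 + 3/11 = -85/11)
((2 + 3)**2 + H(-3))**2 + 289534 = ((2 + 3)**2 - 85/11)**2 + 289534 = (5**2 - 85/11)**2 + 289534 = (25 - 85/11)**2 + 289534 = (190/11)**2 + 289534 = 36100/121 + 289534 = 35069714/121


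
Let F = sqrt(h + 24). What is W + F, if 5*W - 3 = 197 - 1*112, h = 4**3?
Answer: 88/5 + 2*sqrt(22) ≈ 26.981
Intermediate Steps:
h = 64
F = 2*sqrt(22) (F = sqrt(64 + 24) = sqrt(88) = 2*sqrt(22) ≈ 9.3808)
W = 88/5 (W = 3/5 + (197 - 1*112)/5 = 3/5 + (197 - 112)/5 = 3/5 + (1/5)*85 = 3/5 + 17 = 88/5 ≈ 17.600)
W + F = 88/5 + 2*sqrt(22)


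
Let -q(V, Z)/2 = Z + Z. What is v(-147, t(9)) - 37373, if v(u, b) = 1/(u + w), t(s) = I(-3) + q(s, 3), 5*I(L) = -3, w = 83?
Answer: -2391873/64 ≈ -37373.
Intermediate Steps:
q(V, Z) = -4*Z (q(V, Z) = -2*(Z + Z) = -4*Z)
I(L) = -⅗ (I(L) = (⅕)*(-3) = -⅗)
t(s) = -63/5 (t(s) = -⅗ - 4*3 = -⅗ - 12 = -63/5)
v(u, b) = 1/(83 + u) (v(u, b) = 1/(u + 83) = 1/(83 + u))
v(-147, t(9)) - 37373 = 1/(83 - 147) - 37373 = 1/(-64) - 37373 = -1/64 - 37373 = -2391873/64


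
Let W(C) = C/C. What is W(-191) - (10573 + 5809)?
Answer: -16381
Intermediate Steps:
W(C) = 1
W(-191) - (10573 + 5809) = 1 - (10573 + 5809) = 1 - 1*16382 = 1 - 16382 = -16381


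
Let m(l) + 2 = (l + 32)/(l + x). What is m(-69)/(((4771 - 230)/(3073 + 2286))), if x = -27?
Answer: -830645/435936 ≈ -1.9054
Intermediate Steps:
m(l) = -2 + (32 + l)/(-27 + l) (m(l) = -2 + (l + 32)/(l - 27) = -2 + (32 + l)/(-27 + l))
m(-69)/(((4771 - 230)/(3073 + 2286))) = ((86 - 1*(-69))/(-27 - 69))/(((4771 - 230)/(3073 + 2286))) = ((86 + 69)/(-96))/((4541/5359)) = (-1/96*155)/((4541*(1/5359))) = -155/(96*4541/5359) = -155/96*5359/4541 = -830645/435936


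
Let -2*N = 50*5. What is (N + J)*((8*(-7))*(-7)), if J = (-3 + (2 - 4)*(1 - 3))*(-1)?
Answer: -49392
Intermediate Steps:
N = -125 (N = -25*5 = -½*250 = -125)
J = -1 (J = (-3 - 2*(-2))*(-1) = (-3 + 4)*(-1) = 1*(-1) = -1)
(N + J)*((8*(-7))*(-7)) = (-125 - 1)*((8*(-7))*(-7)) = -(-7056)*(-7) = -126*392 = -49392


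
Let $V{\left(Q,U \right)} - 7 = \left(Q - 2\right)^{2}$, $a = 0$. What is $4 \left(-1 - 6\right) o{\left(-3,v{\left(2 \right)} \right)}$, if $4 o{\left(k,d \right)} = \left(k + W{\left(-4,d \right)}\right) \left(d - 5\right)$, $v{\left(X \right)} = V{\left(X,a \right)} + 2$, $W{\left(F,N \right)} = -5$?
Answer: $224$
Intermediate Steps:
$V{\left(Q,U \right)} = 7 + \left(-2 + Q\right)^{2}$ ($V{\left(Q,U \right)} = 7 + \left(Q - 2\right)^{2} = 7 + \left(-2 + Q\right)^{2}$)
$v{\left(X \right)} = 9 + \left(-2 + X\right)^{2}$ ($v{\left(X \right)} = \left(7 + \left(-2 + X\right)^{2}\right) + 2 = 9 + \left(-2 + X\right)^{2}$)
$o{\left(k,d \right)} = \frac{\left(-5 + d\right) \left(-5 + k\right)}{4}$ ($o{\left(k,d \right)} = \frac{\left(k - 5\right) \left(d - 5\right)}{4} = \frac{\left(-5 + k\right) \left(-5 + d\right)}{4} = \frac{\left(-5 + d\right) \left(-5 + k\right)}{4}$)
$4 \left(-1 - 6\right) o{\left(-3,v{\left(2 \right)} \right)} = 4 \left(-1 - 6\right) \left(\frac{25}{4} - \frac{5 \left(9 + \left(-2 + 2\right)^{2}\right)}{4} - - \frac{15}{4} + \frac{1}{4} \left(9 + \left(-2 + 2\right)^{2}\right) \left(-3\right)\right) = 4 \left(-7\right) \left(\frac{25}{4} - \frac{5 \left(9 + 0^{2}\right)}{4} + \frac{15}{4} + \frac{1}{4} \left(9 + 0^{2}\right) \left(-3\right)\right) = - 28 \left(\frac{25}{4} - \frac{5 \left(9 + 0\right)}{4} + \frac{15}{4} + \frac{1}{4} \left(9 + 0\right) \left(-3\right)\right) = - 28 \left(\frac{25}{4} - \frac{45}{4} + \frac{15}{4} + \frac{1}{4} \cdot 9 \left(-3\right)\right) = - 28 \left(\frac{25}{4} - \frac{45}{4} + \frac{15}{4} - \frac{27}{4}\right) = \left(-28\right) \left(-8\right) = 224$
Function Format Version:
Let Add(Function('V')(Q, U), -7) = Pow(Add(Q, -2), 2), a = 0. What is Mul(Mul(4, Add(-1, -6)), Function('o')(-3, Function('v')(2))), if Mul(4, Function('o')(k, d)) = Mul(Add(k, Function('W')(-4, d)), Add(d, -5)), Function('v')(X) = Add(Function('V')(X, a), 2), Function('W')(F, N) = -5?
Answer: 224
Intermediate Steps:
Function('V')(Q, U) = Add(7, Pow(Add(-2, Q), 2)) (Function('V')(Q, U) = Add(7, Pow(Add(Q, -2), 2)) = Add(7, Pow(Add(-2, Q), 2)))
Function('v')(X) = Add(9, Pow(Add(-2, X), 2)) (Function('v')(X) = Add(Add(7, Pow(Add(-2, X), 2)), 2) = Add(9, Pow(Add(-2, X), 2)))
Function('o')(k, d) = Mul(Rational(1, 4), Add(-5, d), Add(-5, k)) (Function('o')(k, d) = Mul(Rational(1, 4), Mul(Add(k, -5), Add(d, -5))) = Mul(Rational(1, 4), Mul(Add(-5, k), Add(-5, d))) = Mul(Rational(1, 4), Mul(Add(-5, d), Add(-5, k))) = Mul(Rational(1, 4), Add(-5, d), Add(-5, k)))
Mul(Mul(4, Add(-1, -6)), Function('o')(-3, Function('v')(2))) = Mul(Mul(4, Add(-1, -6)), Add(Rational(25, 4), Mul(Rational(-5, 4), Add(9, Pow(Add(-2, 2), 2))), Mul(Rational(-5, 4), -3), Mul(Rational(1, 4), Add(9, Pow(Add(-2, 2), 2)), -3))) = Mul(Mul(4, -7), Add(Rational(25, 4), Mul(Rational(-5, 4), Add(9, Pow(0, 2))), Rational(15, 4), Mul(Rational(1, 4), Add(9, Pow(0, 2)), -3))) = Mul(-28, Add(Rational(25, 4), Mul(Rational(-5, 4), Add(9, 0)), Rational(15, 4), Mul(Rational(1, 4), Add(9, 0), -3))) = Mul(-28, Add(Rational(25, 4), Mul(Rational(-5, 4), 9), Rational(15, 4), Mul(Rational(1, 4), 9, -3))) = Mul(-28, Add(Rational(25, 4), Rational(-45, 4), Rational(15, 4), Rational(-27, 4))) = Mul(-28, -8) = 224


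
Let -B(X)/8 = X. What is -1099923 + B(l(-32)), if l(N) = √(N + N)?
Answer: -1099923 - 64*I ≈ -1.0999e+6 - 64.0*I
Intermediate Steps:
l(N) = √2*√N (l(N) = √(2*N) = √2*√N)
B(X) = -8*X
-1099923 + B(l(-32)) = -1099923 - 8*√2*√(-32) = -1099923 - 8*√2*4*I*√2 = -1099923 - 64*I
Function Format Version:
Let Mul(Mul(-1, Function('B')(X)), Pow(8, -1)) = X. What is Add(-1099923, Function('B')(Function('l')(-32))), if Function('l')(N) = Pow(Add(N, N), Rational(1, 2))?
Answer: Add(-1099923, Mul(-64, I)) ≈ Add(-1.0999e+6, Mul(-64.000, I))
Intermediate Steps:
Function('l')(N) = Mul(Pow(2, Rational(1, 2)), Pow(N, Rational(1, 2))) (Function('l')(N) = Pow(Mul(2, N), Rational(1, 2)) = Mul(Pow(2, Rational(1, 2)), Pow(N, Rational(1, 2))))
Function('B')(X) = Mul(-8, X)
Add(-1099923, Function('B')(Function('l')(-32))) = Add(-1099923, Mul(-8, Mul(Pow(2, Rational(1, 2)), Pow(-32, Rational(1, 2))))) = Add(-1099923, Mul(-8, Mul(Pow(2, Rational(1, 2)), Mul(4, I, Pow(2, Rational(1, 2)))))) = Add(-1099923, Mul(-8, Mul(8, I))) = Add(-1099923, Mul(-64, I))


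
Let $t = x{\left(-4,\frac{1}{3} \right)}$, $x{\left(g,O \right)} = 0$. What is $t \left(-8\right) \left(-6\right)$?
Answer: $0$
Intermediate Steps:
$t = 0$
$t \left(-8\right) \left(-6\right) = 0 \left(-8\right) \left(-6\right) = 0 \left(-6\right) = 0$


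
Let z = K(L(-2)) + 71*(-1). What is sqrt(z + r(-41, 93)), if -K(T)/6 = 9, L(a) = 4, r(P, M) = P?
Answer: I*sqrt(166) ≈ 12.884*I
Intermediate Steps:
K(T) = -54 (K(T) = -6*9 = -54)
z = -125 (z = -54 + 71*(-1) = -54 - 71 = -125)
sqrt(z + r(-41, 93)) = sqrt(-125 - 41) = sqrt(-166) = I*sqrt(166)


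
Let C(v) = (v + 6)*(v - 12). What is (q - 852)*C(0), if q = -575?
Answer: 102744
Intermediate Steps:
C(v) = (-12 + v)*(6 + v) (C(v) = (6 + v)*(-12 + v) = (-12 + v)*(6 + v))
(q - 852)*C(0) = (-575 - 852)*(-72 + 0² - 6*0) = -1427*(-72 + 0 + 0) = -1427*(-72) = 102744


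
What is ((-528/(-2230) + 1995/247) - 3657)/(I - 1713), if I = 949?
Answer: 13221927/2768545 ≈ 4.7758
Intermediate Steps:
((-528/(-2230) + 1995/247) - 3657)/(I - 1713) = ((-528/(-2230) + 1995/247) - 3657)/(949 - 1713) = ((-528*(-1/2230) + 1995*(1/247)) - 3657)/(-764) = ((264/1115 + 105/13) - 3657)*(-1/764) = (120507/14495 - 3657)*(-1/764) = -52887708/14495*(-1/764) = 13221927/2768545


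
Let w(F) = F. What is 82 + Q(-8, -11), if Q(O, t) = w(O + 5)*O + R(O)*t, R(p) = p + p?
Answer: 282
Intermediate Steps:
R(p) = 2*p
Q(O, t) = O*(5 + O) + 2*O*t (Q(O, t) = (O + 5)*O + (2*O)*t = (5 + O)*O + 2*O*t = O*(5 + O) + 2*O*t)
82 + Q(-8, -11) = 82 - 8*(5 - 8 + 2*(-11)) = 82 - 8*(5 - 8 - 22) = 82 - 8*(-25) = 82 + 200 = 282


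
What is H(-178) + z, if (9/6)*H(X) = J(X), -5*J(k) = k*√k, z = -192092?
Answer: -192092 + 356*I*√178/15 ≈ -1.9209e+5 + 316.64*I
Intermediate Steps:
J(k) = -k^(3/2)/5 (J(k) = -k*√k/5 = -k^(3/2)/5)
H(X) = -2*X^(3/2)/15 (H(X) = 2*(-X^(3/2)/5)/3 = -2*X^(3/2)/15)
H(-178) + z = -(-356)*I*√178/15 - 192092 = 356*I*√178/15 - 192092 = -192092 + 356*I*√178/15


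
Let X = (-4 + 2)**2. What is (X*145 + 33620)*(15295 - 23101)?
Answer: -266965200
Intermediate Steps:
X = 4 (X = (-2)**2 = 4)
(X*145 + 33620)*(15295 - 23101) = (4*145 + 33620)*(15295 - 23101) = (580 + 33620)*(-7806) = 34200*(-7806) = -266965200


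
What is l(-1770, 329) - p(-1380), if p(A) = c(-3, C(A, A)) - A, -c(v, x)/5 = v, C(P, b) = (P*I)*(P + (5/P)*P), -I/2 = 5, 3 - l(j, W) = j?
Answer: 378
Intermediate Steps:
l(j, W) = 3 - j
I = -10 (I = -2*5 = -10)
C(P, b) = -10*P*(5 + P) (C(P, b) = (P*(-10))*(P + (5/P)*P) = (-10*P)*(P + 5) = (-10*P)*(5 + P) = -10*P*(5 + P))
c(v, x) = -5*v
p(A) = 15 - A (p(A) = -5*(-3) - A = 15 - A)
l(-1770, 329) - p(-1380) = (3 - 1*(-1770)) - (15 - 1*(-1380)) = (3 + 1770) - (15 + 1380) = 1773 - 1*1395 = 1773 - 1395 = 378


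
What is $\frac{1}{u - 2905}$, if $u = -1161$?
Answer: $- \frac{1}{4066} \approx -0.00024594$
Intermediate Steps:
$\frac{1}{u - 2905} = \frac{1}{-1161 - 2905} = \frac{1}{-4066} = - \frac{1}{4066}$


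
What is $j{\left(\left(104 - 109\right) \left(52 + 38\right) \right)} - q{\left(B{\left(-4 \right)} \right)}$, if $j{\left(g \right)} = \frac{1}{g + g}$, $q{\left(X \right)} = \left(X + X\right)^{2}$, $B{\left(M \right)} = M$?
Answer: $- \frac{57601}{900} \approx -64.001$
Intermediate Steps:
$q{\left(X \right)} = 4 X^{2}$ ($q{\left(X \right)} = \left(2 X\right)^{2} = 4 X^{2}$)
$j{\left(g \right)} = \frac{1}{2 g}$
$j{\left(\left(104 - 109\right) \left(52 + 38\right) \right)} - q{\left(B{\left(-4 \right)} \right)} = \frac{1}{2 \left(104 - 109\right) \left(52 + 38\right)} - 4 \left(-4\right)^{2} = \frac{1}{2 \left(\left(-5\right) 90\right)} - 4 \cdot 16 = \frac{1}{2 \left(-450\right)} - 64 = \frac{1}{2} \left(- \frac{1}{450}\right) - 64 = - \frac{1}{900} - 64 = - \frac{57601}{900}$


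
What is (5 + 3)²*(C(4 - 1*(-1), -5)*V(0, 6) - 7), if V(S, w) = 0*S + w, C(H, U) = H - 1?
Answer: 1088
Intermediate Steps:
C(H, U) = -1 + H
V(S, w) = w (V(S, w) = 0 + w = w)
(5 + 3)²*(C(4 - 1*(-1), -5)*V(0, 6) - 7) = (5 + 3)²*((-1 + (4 - 1*(-1)))*6 - 7) = 8²*((-1 + (4 + 1))*6 - 7) = 64*((-1 + 5)*6 - 7) = 64*(4*6 - 7) = 64*(24 - 7) = 64*17 = 1088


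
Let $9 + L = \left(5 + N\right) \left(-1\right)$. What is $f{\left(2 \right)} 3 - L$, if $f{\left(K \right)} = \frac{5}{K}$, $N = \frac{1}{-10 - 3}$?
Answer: $\frac{557}{26} \approx 21.423$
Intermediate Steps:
$N = - \frac{1}{13}$ ($N = \frac{1}{-13} = - \frac{1}{13} \approx -0.076923$)
$L = - \frac{181}{13}$ ($L = -9 + \left(5 - \frac{1}{13}\right) \left(-1\right) = -9 + \frac{64}{13} \left(-1\right) = -9 - \frac{64}{13} = - \frac{181}{13} \approx -13.923$)
$f{\left(2 \right)} 3 - L = \frac{5}{2} \cdot 3 - - \frac{181}{13} = 5 \cdot \frac{1}{2} \cdot 3 + \frac{181}{13} = \frac{5}{2} \cdot 3 + \frac{181}{13} = \frac{15}{2} + \frac{181}{13} = \frac{557}{26}$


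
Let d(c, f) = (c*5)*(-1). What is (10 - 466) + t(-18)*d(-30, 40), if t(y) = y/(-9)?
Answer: -156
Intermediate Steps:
t(y) = -y/9 (t(y) = y*(-⅑) = -y/9)
d(c, f) = -5*c (d(c, f) = (5*c)*(-1) = -5*c)
(10 - 466) + t(-18)*d(-30, 40) = (10 - 466) + (-⅑*(-18))*(-5*(-30)) = -456 + 2*150 = -456 + 300 = -156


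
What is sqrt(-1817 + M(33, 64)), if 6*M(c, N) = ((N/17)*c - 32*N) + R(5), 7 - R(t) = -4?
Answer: I*sqrt(2468978)/34 ≈ 46.215*I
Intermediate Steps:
R(t) = 11 (R(t) = 7 - 1*(-4) = 7 + 4 = 11)
M(c, N) = 11/6 - 16*N/3 + N*c/102 (M(c, N) = (((N/17)*c - 32*N) + 11)/6 = ((N*c/17 - 32*N) + 11)/6 = ((-32*N + N*c/17) + 11)/6 = (11 - 32*N + N*c/17)/6 = 11/6 - 16*N/3 + N*c/102)
sqrt(-1817 + M(33, 64)) = sqrt(-1817 + (11/6 - 16/3*64 + (1/102)*64*33)) = sqrt(-1817 + (11/6 - 1024/3 + 352/17)) = sqrt(-1817 - 10839/34) = sqrt(-72617/34) = I*sqrt(2468978)/34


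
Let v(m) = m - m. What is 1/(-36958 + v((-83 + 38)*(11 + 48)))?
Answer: -1/36958 ≈ -2.7058e-5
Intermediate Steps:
v(m) = 0
1/(-36958 + v((-83 + 38)*(11 + 48))) = 1/(-36958 + 0) = 1/(-36958) = -1/36958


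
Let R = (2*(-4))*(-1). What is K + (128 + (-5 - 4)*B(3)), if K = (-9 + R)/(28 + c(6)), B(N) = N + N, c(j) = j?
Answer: 2515/34 ≈ 73.971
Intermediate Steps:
R = 8 (R = -8*(-1) = 8)
B(N) = 2*N
K = -1/34 (K = (-9 + 8)/(28 + 6) = -1/34 ≈ -0.029412)
K + (128 + (-5 - 4)*B(3)) = -1/34 + (128 + (-5 - 4)*(2*3)) = -1/34 + (128 - 9*6) = -1/34 + (128 - 54) = -1/34 + 74 = 2515/34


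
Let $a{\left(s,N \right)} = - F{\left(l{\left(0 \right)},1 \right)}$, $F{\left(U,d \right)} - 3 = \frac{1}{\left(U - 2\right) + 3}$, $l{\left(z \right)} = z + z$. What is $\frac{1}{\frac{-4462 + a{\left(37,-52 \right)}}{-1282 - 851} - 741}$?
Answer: $- \frac{2133}{1576087} \approx -0.0013534$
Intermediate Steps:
$l{\left(z \right)} = 2 z$
$F{\left(U,d \right)} = 3 + \frac{1}{1 + U}$ ($F{\left(U,d \right)} = 3 + \frac{1}{\left(U - 2\right) + 3} = 3 + \frac{1}{\left(-2 + U\right) + 3} = 3 + \frac{1}{1 + U}$)
$a{\left(s,N \right)} = -4$ ($a{\left(s,N \right)} = - \frac{4 + 3 \cdot 2 \cdot 0}{1 + 2 \cdot 0} = - \frac{4 + 3 \cdot 0}{1 + 0} = - \frac{4 + 0}{1} = - 1 \cdot 4 = \left(-1\right) 4 = -4$)
$\frac{1}{\frac{-4462 + a{\left(37,-52 \right)}}{-1282 - 851} - 741} = \frac{1}{\frac{-4462 - 4}{-1282 - 851} - 741} = \frac{1}{- \frac{4466}{-2133} - 741} = \frac{1}{\left(-4466\right) \left(- \frac{1}{2133}\right) - 741} = \frac{1}{\frac{4466}{2133} - 741} = \frac{1}{- \frac{1576087}{2133}} = - \frac{2133}{1576087}$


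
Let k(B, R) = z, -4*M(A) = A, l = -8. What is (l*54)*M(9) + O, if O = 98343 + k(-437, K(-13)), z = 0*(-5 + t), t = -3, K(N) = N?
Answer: 99315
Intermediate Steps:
M(A) = -A/4
z = 0 (z = 0*(-5 - 3) = 0*(-8) = 0)
k(B, R) = 0
O = 98343 (O = 98343 + 0 = 98343)
(l*54)*M(9) + O = (-8*54)*(-¼*9) + 98343 = -432*(-9/4) + 98343 = 972 + 98343 = 99315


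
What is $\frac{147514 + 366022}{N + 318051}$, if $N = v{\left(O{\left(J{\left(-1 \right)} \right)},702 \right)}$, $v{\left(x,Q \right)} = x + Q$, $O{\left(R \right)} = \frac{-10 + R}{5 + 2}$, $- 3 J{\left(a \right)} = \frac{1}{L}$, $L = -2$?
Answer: $\frac{21568512}{13387567} \approx 1.6111$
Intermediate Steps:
$J{\left(a \right)} = \frac{1}{6}$ ($J{\left(a \right)} = - \frac{1}{3 \left(-2\right)} = \left(- \frac{1}{3}\right) \left(- \frac{1}{2}\right) = \frac{1}{6}$)
$O{\left(R \right)} = - \frac{10}{7} + \frac{R}{7}$ ($O{\left(R \right)} = \frac{-10 + R}{7} = \left(-10 + R\right) \frac{1}{7} = - \frac{10}{7} + \frac{R}{7}$)
$v{\left(x,Q \right)} = Q + x$
$N = \frac{29425}{42}$ ($N = 702 + \left(- \frac{10}{7} + \frac{1}{7} \cdot \frac{1}{6}\right) = 702 + \left(- \frac{10}{7} + \frac{1}{42}\right) = 702 - \frac{59}{42} = \frac{29425}{42} \approx 700.6$)
$\frac{147514 + 366022}{N + 318051} = \frac{147514 + 366022}{\frac{29425}{42} + 318051} = \frac{513536}{\frac{13387567}{42}} = 513536 \cdot \frac{42}{13387567} = \frac{21568512}{13387567}$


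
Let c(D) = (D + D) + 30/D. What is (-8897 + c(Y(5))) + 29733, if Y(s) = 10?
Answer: 20859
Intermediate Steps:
c(D) = 2*D + 30/D
(-8897 + c(Y(5))) + 29733 = (-8897 + (2*10 + 30/10)) + 29733 = (-8897 + (20 + 30*(1/10))) + 29733 = (-8897 + (20 + 3)) + 29733 = (-8897 + 23) + 29733 = -8874 + 29733 = 20859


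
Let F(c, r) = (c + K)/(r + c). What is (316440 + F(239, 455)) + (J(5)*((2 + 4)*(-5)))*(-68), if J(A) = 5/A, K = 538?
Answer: 221025897/694 ≈ 3.1848e+5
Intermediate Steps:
F(c, r) = (538 + c)/(c + r) (F(c, r) = (c + 538)/(r + c) = (538 + c)/(c + r))
(316440 + F(239, 455)) + (J(5)*((2 + 4)*(-5)))*(-68) = (316440 + (538 + 239)/(239 + 455)) + ((5/5)*((2 + 4)*(-5)))*(-68) = (316440 + 777/694) + ((5*(1/5))*(6*(-5)))*(-68) = (316440 + (1/694)*777) + (1*(-30))*(-68) = (316440 + 777/694) - 30*(-68) = 219610137/694 + 2040 = 221025897/694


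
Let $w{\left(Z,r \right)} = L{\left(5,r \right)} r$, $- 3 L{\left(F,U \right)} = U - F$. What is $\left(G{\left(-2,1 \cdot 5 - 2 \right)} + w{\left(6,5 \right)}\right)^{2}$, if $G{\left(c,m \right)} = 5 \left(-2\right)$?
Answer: $100$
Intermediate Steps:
$L{\left(F,U \right)} = - \frac{U}{3} + \frac{F}{3}$ ($L{\left(F,U \right)} = - \frac{U - F}{3} = - \frac{U}{3} + \frac{F}{3}$)
$w{\left(Z,r \right)} = r \left(\frac{5}{3} - \frac{r}{3}\right)$ ($w{\left(Z,r \right)} = \left(- \frac{r}{3} + \frac{1}{3} \cdot 5\right) r = \left(- \frac{r}{3} + \frac{5}{3}\right) r = \left(\frac{5}{3} - \frac{r}{3}\right) r = r \left(\frac{5}{3} - \frac{r}{3}\right)$)
$G{\left(c,m \right)} = -10$
$\left(G{\left(-2,1 \cdot 5 - 2 \right)} + w{\left(6,5 \right)}\right)^{2} = \left(-10 + \frac{1}{3} \cdot 5 \left(5 - 5\right)\right)^{2} = \left(-10 + \frac{1}{3} \cdot 5 \cdot 0\right)^{2} = \left(-10 + 0\right)^{2} = \left(-10\right)^{2} = 100$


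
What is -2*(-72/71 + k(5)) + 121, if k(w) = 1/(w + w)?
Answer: 43604/355 ≈ 122.83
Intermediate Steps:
k(w) = 1/(2*w)
-2*(-72/71 + k(5)) + 121 = -2*(-72/71 + (1/2)/5) + 121 = -2*(-72*1/71 + (1/2)*(1/5)) + 121 = -2*(-72/71 + 1/10) + 121 = -2*(-649/710) + 121 = 649/355 + 121 = 43604/355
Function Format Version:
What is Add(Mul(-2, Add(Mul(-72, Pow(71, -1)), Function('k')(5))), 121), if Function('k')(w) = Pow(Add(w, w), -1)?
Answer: Rational(43604, 355) ≈ 122.83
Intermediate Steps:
Function('k')(w) = Mul(Rational(1, 2), Pow(w, -1)) (Function('k')(w) = Pow(Mul(2, w), -1) = Mul(Rational(1, 2), Pow(w, -1)))
Add(Mul(-2, Add(Mul(-72, Pow(71, -1)), Function('k')(5))), 121) = Add(Mul(-2, Add(Mul(-72, Pow(71, -1)), Mul(Rational(1, 2), Pow(5, -1)))), 121) = Add(Mul(-2, Add(Mul(-72, Rational(1, 71)), Mul(Rational(1, 2), Rational(1, 5)))), 121) = Add(Mul(-2, Add(Rational(-72, 71), Rational(1, 10))), 121) = Add(Mul(-2, Rational(-649, 710)), 121) = Add(Rational(649, 355), 121) = Rational(43604, 355)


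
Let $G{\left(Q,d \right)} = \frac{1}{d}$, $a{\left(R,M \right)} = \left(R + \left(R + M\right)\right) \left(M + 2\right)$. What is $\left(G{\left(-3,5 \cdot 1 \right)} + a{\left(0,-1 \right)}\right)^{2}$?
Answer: $\frac{16}{25} \approx 0.64$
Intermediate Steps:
$a{\left(R,M \right)} = \left(2 + M\right) \left(M + 2 R\right)$ ($a{\left(R,M \right)} = \left(R + \left(M + R\right)\right) \left(2 + M\right) = \left(M + 2 R\right) \left(2 + M\right) = \left(2 + M\right) \left(M + 2 R\right)$)
$\left(G{\left(-3,5 \cdot 1 \right)} + a{\left(0,-1 \right)}\right)^{2} = \left(\frac{1}{5 \cdot 1} + \left(\left(-1\right)^{2} + 2 \left(-1\right) + 4 \cdot 0 + 2 \left(-1\right) 0\right)\right)^{2} = \left(\frac{1}{5} + \left(1 - 2 + 0 + 0\right)\right)^{2} = \left(\frac{1}{5} - 1\right)^{2} = \left(- \frac{4}{5}\right)^{2} = \frac{16}{25}$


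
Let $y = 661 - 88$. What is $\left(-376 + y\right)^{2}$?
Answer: $38809$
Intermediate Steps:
$y = 573$ ($y = 661 - 88 = 573$)
$\left(-376 + y\right)^{2} = \left(-376 + 573\right)^{2} = 197^{2} = 38809$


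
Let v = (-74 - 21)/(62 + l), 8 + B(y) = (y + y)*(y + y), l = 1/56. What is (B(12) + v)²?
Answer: 3870442414336/12061729 ≈ 3.2089e+5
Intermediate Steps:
l = 1/56 ≈ 0.017857
B(y) = -8 + 4*y² (B(y) = -8 + (y + y)*(y + y) = -8 + (2*y)*(2*y) = -8 + 4*y²)
v = -5320/3473 (v = (-74 - 21)/(62 + 1/56) = -95/3473/56 = -95*56/3473 = -5320/3473 ≈ -1.5318)
(B(12) + v)² = ((-8 + 4*12²) - 5320/3473)² = ((-8 + 4*144) - 5320/3473)² = ((-8 + 576) - 5320/3473)² = (568 - 5320/3473)² = (1967344/3473)² = 3870442414336/12061729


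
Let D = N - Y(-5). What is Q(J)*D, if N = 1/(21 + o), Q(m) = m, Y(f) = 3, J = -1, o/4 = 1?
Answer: 74/25 ≈ 2.9600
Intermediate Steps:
o = 4 (o = 4*1 = 4)
N = 1/25 (N = 1/(21 + 4) = 1/25 ≈ 0.040000)
D = -74/25 (D = 1/25 - 1*3 = 1/25 - 3 = -74/25 ≈ -2.9600)
Q(J)*D = -1*(-74/25) = 74/25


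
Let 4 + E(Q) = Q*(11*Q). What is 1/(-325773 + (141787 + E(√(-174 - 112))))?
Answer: -1/187136 ≈ -5.3437e-6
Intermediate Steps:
E(Q) = -4 + 11*Q² (E(Q) = -4 + Q*(11*Q) = -4 + 11*Q²)
1/(-325773 + (141787 + E(√(-174 - 112)))) = 1/(-325773 + (141787 + (-4 + 11*(√(-174 - 112))²))) = 1/(-325773 + (141787 + (-4 + 11*(√(-286))²))) = 1/(-325773 + (141787 + (-4 + 11*(I*√286)²))) = 1/(-325773 + (141787 + (-4 + 11*(-286)))) = 1/(-325773 + (141787 + (-4 - 3146))) = 1/(-325773 + (141787 - 3150)) = 1/(-325773 + 138637) = 1/(-187136) = -1/187136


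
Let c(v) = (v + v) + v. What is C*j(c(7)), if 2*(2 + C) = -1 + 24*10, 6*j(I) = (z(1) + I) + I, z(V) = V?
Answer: 10105/12 ≈ 842.08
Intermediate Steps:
c(v) = 3*v (c(v) = 2*v + v = 3*v)
j(I) = ⅙ + I/3 (j(I) = ((1 + I) + I)/6 = (1 + 2*I)/6 = ⅙ + I/3)
C = 235/2 (C = -2 + (-1 + 24*10)/2 = -2 + (-1 + 240)/2 = -2 + (½)*239 = -2 + 239/2 = 235/2 ≈ 117.50)
C*j(c(7)) = 235*(⅙ + (3*7)/3)/2 = 235*(⅙ + (⅓)*21)/2 = 235*(⅙ + 7)/2 = (235/2)*(43/6) = 10105/12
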